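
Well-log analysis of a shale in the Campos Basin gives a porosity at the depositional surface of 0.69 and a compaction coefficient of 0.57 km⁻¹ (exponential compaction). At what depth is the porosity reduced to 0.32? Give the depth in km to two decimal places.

Invert Athy's law: d = ln(φ₀/φ) / k
d = ln(0.69/0.32) / 0.57 = ln(2.156) / 0.57 = 0.7684 / 0.57 = 1.348 km

1.35 km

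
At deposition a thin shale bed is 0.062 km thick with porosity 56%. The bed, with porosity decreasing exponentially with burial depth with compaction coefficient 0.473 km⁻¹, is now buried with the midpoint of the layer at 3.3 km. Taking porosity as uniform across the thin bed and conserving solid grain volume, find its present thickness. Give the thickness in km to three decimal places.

Porosity at 3.3 km: phi = 0.56·exp(−0.473×3.3) = 0.1176
Solid-volume conservation: h(1−phi) = h₀(1−phi₀) ⇒ h = h₀·(1−phi₀)/(1−phi)
h = 0.062 × (1 − 0.56)/(1 − 0.1176) = 0.062 × 0.4986 = 0.0309 km

0.031 km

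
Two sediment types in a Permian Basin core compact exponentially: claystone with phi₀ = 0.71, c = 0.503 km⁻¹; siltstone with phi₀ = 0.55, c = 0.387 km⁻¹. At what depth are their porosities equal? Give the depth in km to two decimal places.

Set phi₀ₐ e^(−cₐd) = phi₀ᵦ e^(−cᵦd) ⇒ ln(phi₀ₐ/phi₀ᵦ) = (cₐ − cᵦ)·d
d = ln(0.71/0.55) / (0.503 − 0.387) = 0.2553 / 0.116 = 2.201 km

2.20 km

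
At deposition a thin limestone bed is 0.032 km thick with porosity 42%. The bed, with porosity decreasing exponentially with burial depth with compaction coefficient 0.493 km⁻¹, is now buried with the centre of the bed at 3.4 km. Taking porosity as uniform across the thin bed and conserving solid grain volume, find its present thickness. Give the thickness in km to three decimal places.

0.020 km

Porosity at 3.4 km: phi = 0.42·exp(−0.493×3.4) = 0.0786
Solid-volume conservation: h(1−phi) = h₀(1−phi₀) ⇒ h = h₀·(1−phi₀)/(1−phi)
h = 0.032 × (1 − 0.42)/(1 − 0.0786) = 0.032 × 0.6295 = 0.0201 km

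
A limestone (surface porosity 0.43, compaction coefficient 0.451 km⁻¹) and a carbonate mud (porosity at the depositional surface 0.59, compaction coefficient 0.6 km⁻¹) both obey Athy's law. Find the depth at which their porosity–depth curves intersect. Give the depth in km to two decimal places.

2.12 km

Set φ₀ₐ e^(−cₐz) = φ₀ᵦ e^(−cᵦz) ⇒ ln(φ₀ₐ/φ₀ᵦ) = (cₐ − cᵦ)·z
z = ln(0.43/0.59) / (0.451 − 0.6) = -0.3163 / -0.149 = 2.123 km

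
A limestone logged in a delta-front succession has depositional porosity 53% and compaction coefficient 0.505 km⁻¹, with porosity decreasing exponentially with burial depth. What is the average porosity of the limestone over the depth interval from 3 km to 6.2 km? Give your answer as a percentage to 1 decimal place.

5.8%

⟨n⟩ = (1/(z₂−z₁)) ∫ n₀ e^(−cz) dz = n₀·(e^(−c·z₁) − e^(−c·z₂)) / (c·(z₂−z₁))
e^(−0.505×3) = 0.2198; e^(−0.505×6.2) = 0.0437
⟨n⟩ = 0.53 × (0.2198 − 0.0437) / (0.505 × 3.2) = 0.53 × 0.1090 = 0.0578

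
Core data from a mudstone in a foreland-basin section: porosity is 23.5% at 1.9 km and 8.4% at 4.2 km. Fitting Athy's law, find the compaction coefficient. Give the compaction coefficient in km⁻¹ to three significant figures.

0.447 km⁻¹

Athy: φ(z) = φ₀ e^(−kz) ⇒ φ₁/φ₂ = e^{k(z₂−z₁)} ⇒ k = ln(φ₁/φ₂)/(z₂−z₁)
k = ln(0.235/0.084) / (4.2 − 1.9) = ln(2.798) / 2.3 = 1.0288 / 2.3 = 0.4473 km⁻¹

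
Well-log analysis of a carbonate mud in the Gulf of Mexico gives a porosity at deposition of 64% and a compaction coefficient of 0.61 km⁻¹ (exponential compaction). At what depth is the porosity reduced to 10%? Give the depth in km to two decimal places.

3.04 km

Invert Athy's law: d = ln(phi₀/phi) / k
d = ln(0.64/0.1) / 0.61 = ln(6.4) / 0.61 = 1.8563 / 0.61 = 3.043 km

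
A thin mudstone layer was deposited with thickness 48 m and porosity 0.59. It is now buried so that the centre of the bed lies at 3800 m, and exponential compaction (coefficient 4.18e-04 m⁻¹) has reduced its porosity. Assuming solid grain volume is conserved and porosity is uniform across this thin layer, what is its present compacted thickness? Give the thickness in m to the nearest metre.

22 m

Working in km (1 km = 1000 m; β in km⁻¹ = β in m⁻¹ × 1000):
Porosity at 3.8 km: n = 0.59·exp(−0.418×3.8) = 0.1205
Solid-volume conservation: h(1−n) = h₀(1−n₀) ⇒ h = h₀·(1−n₀)/(1−n)
h = 0.048 × (1 − 0.59)/(1 − 0.1205) = 0.048 × 0.4662 = 0.0224 km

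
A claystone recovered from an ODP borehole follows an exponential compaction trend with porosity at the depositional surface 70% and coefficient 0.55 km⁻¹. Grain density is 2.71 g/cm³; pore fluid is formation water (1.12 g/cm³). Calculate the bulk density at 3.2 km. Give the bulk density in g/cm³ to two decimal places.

2.52 g/cm³

Porosity at depth: phi = 0.7·exp(−0.55×3.2) = 0.7×0.1720 = 0.1204
Bulk density: ρ_b = (1−phi)ρ_g + phi·ρ_f = 0.8796×2.71 + 0.1204×1.12
       = 2.384 + 0.135 = 2.519 g/cm³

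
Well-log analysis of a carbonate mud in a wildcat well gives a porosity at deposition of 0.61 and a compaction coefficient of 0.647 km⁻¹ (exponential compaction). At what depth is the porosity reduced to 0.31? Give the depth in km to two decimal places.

1.05 km

Invert Athy's law: d = ln(phi₀/phi) / β
d = ln(0.61/0.31) / 0.647 = ln(1.968) / 0.647 = 0.6769 / 0.647 = 1.046 km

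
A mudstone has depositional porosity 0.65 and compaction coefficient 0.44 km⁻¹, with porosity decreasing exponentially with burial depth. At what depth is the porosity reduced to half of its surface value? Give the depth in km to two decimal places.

n/n₀ = 1/2 ⇒ exp(−β·d) = 1/2 ⇒ d = ln(2) / β
d = 0.6931 / 0.44 = 1.575 km

1.58 km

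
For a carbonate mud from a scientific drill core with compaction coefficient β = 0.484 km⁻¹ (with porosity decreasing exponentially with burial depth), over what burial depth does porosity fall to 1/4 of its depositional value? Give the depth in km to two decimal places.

phi/phi₀ = 1/4 ⇒ exp(−β·d) = 1/4 ⇒ d = ln(4) / β
d = 1.3863 / 0.484 = 2.864 km

2.86 km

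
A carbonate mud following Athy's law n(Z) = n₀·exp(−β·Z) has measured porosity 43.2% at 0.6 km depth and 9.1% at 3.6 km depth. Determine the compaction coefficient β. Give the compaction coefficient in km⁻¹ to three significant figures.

0.519 km⁻¹

Athy: n(Z) = n₀ e^(−βZ) ⇒ n₁/n₂ = e^{β(Z₂−Z₁)} ⇒ β = ln(n₁/n₂)/(Z₂−Z₁)
β = ln(0.432/0.091) / (3.6 − 0.6) = ln(4.747) / 3 = 1.5576 / 3 = 0.5192 km⁻¹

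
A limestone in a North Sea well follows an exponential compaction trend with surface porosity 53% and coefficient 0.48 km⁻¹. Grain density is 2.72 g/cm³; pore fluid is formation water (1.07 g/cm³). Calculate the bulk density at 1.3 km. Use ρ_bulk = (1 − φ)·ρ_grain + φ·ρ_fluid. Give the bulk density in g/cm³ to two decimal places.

2.25 g/cm³

Porosity at depth: phi = 0.53·exp(−0.48×1.3) = 0.53×0.5358 = 0.2840
Bulk density: ρ_b = (1−phi)ρ_g + phi·ρ_f = 0.7160×2.72 + 0.2840×1.07
       = 1.948 + 0.304 = 2.251 g/cm³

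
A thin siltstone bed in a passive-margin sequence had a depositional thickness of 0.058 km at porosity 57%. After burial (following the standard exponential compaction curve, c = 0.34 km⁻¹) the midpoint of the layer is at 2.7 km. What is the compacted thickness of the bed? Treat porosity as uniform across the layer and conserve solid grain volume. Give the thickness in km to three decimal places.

0.032 km

Porosity at 2.7 km: n = 0.57·exp(−0.34×2.7) = 0.2276
Solid-volume conservation: h(1−n) = h₀(1−n₀) ⇒ h = h₀·(1−n₀)/(1−n)
h = 0.058 × (1 − 0.57)/(1 − 0.2276) = 0.058 × 0.5567 = 0.0323 km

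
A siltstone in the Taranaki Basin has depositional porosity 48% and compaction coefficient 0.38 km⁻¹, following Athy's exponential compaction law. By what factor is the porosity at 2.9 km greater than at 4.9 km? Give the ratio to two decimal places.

phi(z₁)/phi(z₂) = e^(−c·z₁)/e^(−c·z₂) = e^{c(z₂−z₁)}
= exp(0.38 × 2) = exp(0.76) = 2.1383

2.14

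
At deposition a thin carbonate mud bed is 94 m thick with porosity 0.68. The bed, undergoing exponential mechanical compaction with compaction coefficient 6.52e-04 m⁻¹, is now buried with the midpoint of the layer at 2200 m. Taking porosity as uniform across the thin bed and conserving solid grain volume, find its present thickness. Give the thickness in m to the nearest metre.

36 m

Working in km (1 km = 1000 m; k in km⁻¹ = k in m⁻¹ × 1000):
Porosity at 2.2 km: phi = 0.68·exp(−0.652×2.2) = 0.1620
Solid-volume conservation: h(1−phi) = h₀(1−phi₀) ⇒ h = h₀·(1−phi₀)/(1−phi)
h = 0.094 × (1 − 0.68)/(1 − 0.1620) = 0.094 × 0.3819 = 0.0359 km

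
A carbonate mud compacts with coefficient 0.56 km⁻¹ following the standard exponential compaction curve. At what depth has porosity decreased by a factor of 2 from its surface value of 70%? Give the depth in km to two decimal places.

φ/φ₀ = 1/2 ⇒ exp(−β·Z) = 1/2 ⇒ Z = ln(2) / β
Z = 0.6931 / 0.56 = 1.238 km

1.24 km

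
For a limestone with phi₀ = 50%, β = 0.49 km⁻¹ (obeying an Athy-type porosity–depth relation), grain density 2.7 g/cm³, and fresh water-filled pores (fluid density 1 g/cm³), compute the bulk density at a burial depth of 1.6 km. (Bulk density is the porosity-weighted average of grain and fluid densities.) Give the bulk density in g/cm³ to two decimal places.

Porosity at depth: phi = 0.5·exp(−0.49×1.6) = 0.5×0.4566 = 0.2283
Bulk density: ρ_b = (1−phi)ρ_g + phi·ρ_f = 0.7717×2.7 + 0.2283×1
       = 2.084 + 0.228 = 2.312 g/cm³

2.31 g/cm³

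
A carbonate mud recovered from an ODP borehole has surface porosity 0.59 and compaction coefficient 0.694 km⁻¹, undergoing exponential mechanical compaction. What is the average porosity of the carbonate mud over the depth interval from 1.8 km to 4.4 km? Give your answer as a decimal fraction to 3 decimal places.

0.078

⟨φ⟩ = (1/(Z₂−Z₁)) ∫ φ₀ e^(−kZ) dZ = φ₀·(e^(−k·Z₁) − e^(−k·Z₂)) / (k·(Z₂−Z₁))
e^(−0.694×1.8) = 0.2867; e^(−0.694×4.4) = 0.0472
⟨φ⟩ = 0.59 × (0.2867 − 0.0472) / (0.694 × 2.6) = 0.59 × 0.1328 = 0.0783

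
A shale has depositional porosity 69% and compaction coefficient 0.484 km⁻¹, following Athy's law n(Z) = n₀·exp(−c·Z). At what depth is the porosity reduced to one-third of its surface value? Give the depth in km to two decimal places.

2.27 km

n/n₀ = 1/3 ⇒ exp(−c·Z) = 1/3 ⇒ Z = ln(3) / c
Z = 1.0986 / 0.484 = 2.270 km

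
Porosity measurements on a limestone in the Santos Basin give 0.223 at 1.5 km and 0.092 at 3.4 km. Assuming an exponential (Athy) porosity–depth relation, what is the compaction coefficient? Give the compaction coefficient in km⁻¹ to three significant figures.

0.466 km⁻¹

Athy: n(d) = n₀ e^(−kd) ⇒ n₁/n₂ = e^{k(d₂−d₁)} ⇒ k = ln(n₁/n₂)/(d₂−d₁)
k = ln(0.223/0.092) / (3.4 − 1.5) = ln(2.424) / 1.9 = 0.8854 / 1.9 = 0.466 km⁻¹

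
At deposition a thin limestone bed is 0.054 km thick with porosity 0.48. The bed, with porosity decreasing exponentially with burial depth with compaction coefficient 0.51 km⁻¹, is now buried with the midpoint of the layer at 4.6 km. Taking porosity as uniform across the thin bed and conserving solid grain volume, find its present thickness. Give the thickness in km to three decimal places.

0.029 km

Porosity at 4.6 km: φ = 0.48·exp(−0.51×4.6) = 0.0460
Solid-volume conservation: h(1−φ) = h₀(1−φ₀) ⇒ h = h₀·(1−φ₀)/(1−φ)
h = 0.054 × (1 − 0.48)/(1 − 0.0460) = 0.054 × 0.5451 = 0.0294 km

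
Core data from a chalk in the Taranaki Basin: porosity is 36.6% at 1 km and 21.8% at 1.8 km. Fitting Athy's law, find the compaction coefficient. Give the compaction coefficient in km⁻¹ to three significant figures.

0.648 km⁻¹

Athy: n(z) = n₀ e^(−βz) ⇒ n₁/n₂ = e^{β(z₂−z₁)} ⇒ β = ln(n₁/n₂)/(z₂−z₁)
β = ln(0.366/0.218) / (1.8 − 1) = ln(1.679) / 0.8 = 0.5181 / 0.8 = 0.6477 km⁻¹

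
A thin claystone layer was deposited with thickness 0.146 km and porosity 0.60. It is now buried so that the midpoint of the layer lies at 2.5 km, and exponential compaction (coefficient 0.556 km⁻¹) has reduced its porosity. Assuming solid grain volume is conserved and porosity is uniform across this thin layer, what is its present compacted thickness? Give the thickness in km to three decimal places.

0.069 km

Porosity at 2.5 km: phi = 0.6·exp(−0.556×2.5) = 0.1494
Solid-volume conservation: h(1−phi) = h₀(1−phi₀) ⇒ h = h₀·(1−phi₀)/(1−phi)
h = 0.146 × (1 − 0.6)/(1 − 0.1494) = 0.146 × 0.4703 = 0.0687 km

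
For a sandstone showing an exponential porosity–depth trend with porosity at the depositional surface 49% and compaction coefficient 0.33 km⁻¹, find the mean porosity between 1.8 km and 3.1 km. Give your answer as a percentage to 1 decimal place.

22.0%

⟨phi⟩ = (1/(d₂−d₁)) ∫ phi₀ e^(−βd) dd = phi₀·(e^(−β·d₁) − e^(−β·d₂)) / (β·(d₂−d₁))
e^(−0.33×1.8) = 0.5521; e^(−0.33×3.1) = 0.3595
⟨phi⟩ = 0.49 × (0.5521 − 0.3595) / (0.33 × 1.3) = 0.49 × 0.4490 = 0.2200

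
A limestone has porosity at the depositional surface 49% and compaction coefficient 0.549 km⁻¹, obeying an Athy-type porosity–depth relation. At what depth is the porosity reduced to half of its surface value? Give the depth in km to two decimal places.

phi/phi₀ = 1/2 ⇒ exp(−β·z) = 1/2 ⇒ z = ln(2) / β
z = 0.6931 / 0.549 = 1.263 km

1.26 km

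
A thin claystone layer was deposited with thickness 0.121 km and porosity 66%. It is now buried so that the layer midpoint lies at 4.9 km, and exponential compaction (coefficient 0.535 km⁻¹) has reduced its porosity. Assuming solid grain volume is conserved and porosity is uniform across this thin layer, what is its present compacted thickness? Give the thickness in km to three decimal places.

0.043 km

Porosity at 4.9 km: n = 0.66·exp(−0.535×4.9) = 0.0480
Solid-volume conservation: h(1−n) = h₀(1−n₀) ⇒ h = h₀·(1−n₀)/(1−n)
h = 0.121 × (1 − 0.66)/(1 − 0.0480) = 0.121 × 0.3571 = 0.0432 km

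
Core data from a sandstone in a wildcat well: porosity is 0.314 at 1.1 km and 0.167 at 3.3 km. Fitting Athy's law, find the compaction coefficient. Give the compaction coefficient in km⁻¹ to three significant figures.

0.287 km⁻¹

Athy: n(z) = n₀ e^(−kz) ⇒ n₁/n₂ = e^{k(z₂−z₁)} ⇒ k = ln(n₁/n₂)/(z₂−z₁)
k = ln(0.314/0.167) / (3.3 − 1.1) = ln(1.88) / 2.2 = 0.6314 / 2.2 = 0.287 km⁻¹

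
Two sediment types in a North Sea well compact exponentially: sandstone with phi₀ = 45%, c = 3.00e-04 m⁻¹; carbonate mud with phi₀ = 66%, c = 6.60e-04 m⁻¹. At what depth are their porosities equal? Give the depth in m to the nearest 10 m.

Working in km (1 km = 1000 m; c in km⁻¹ = c in m⁻¹ × 1000):
Set phi₀ₐ e^(−cₐZ) = phi₀ᵦ e^(−cᵦZ) ⇒ ln(phi₀ₐ/phi₀ᵦ) = (cₐ − cᵦ)·Z
Z = ln(0.45/0.66) / (0.3 − 0.66) = -0.3830 / -0.36 = 1.064 km

1060 m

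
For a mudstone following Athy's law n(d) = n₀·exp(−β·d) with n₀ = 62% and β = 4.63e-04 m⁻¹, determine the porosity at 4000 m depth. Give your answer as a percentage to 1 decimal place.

Working in km (1 km = 1000 m; β in km⁻¹ = β in m⁻¹ × 1000):
n = n₀·exp(−β·d) = 0.62 × exp(−0.463 × 4) = 0.62 × exp(−1.852)
  = 0.62 × 0.1569 = 0.0973

9.7%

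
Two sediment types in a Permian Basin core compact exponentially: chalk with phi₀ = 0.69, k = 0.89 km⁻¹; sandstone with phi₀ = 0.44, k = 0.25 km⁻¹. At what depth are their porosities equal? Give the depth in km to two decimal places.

0.70 km

Set phi₀ₐ e^(−kₐz) = phi₀ᵦ e^(−kᵦz) ⇒ ln(phi₀ₐ/phi₀ᵦ) = (kₐ − kᵦ)·z
z = ln(0.69/0.44) / (0.89 − 0.25) = 0.4499 / 0.64 = 0.703 km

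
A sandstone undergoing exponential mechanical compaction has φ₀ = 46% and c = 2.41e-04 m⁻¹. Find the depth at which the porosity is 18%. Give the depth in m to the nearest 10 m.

Working in km (1 km = 1000 m; c in km⁻¹ = c in m⁻¹ × 1000):
Invert Athy's law: d = ln(φ₀/φ) / c
d = ln(0.46/0.18) / 0.241 = ln(2.556) / 0.241 = 0.9383 / 0.241 = 3.893 km

3890 m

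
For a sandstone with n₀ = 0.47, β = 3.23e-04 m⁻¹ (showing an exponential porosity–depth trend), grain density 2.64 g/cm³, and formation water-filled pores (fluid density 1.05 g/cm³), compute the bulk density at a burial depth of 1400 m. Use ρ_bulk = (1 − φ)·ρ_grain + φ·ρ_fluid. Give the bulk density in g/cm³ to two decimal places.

2.16 g/cm³

Working in km (1 km = 1000 m; β in km⁻¹ = β in m⁻¹ × 1000):
Porosity at depth: n = 0.47·exp(−0.323×1.4) = 0.47×0.6362 = 0.2990
Bulk density: ρ_b = (1−n)ρ_g + n·ρ_f = 0.7010×2.64 + 0.2990×1.05
       = 1.851 + 0.314 = 2.165 g/cm³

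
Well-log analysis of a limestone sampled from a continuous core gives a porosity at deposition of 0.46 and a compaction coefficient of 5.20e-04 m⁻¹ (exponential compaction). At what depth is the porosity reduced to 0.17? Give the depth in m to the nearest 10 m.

1910 m

Working in km (1 km = 1000 m; c in km⁻¹ = c in m⁻¹ × 1000):
Invert Athy's law: d = ln(phi₀/phi) / c
d = ln(0.46/0.17) / 0.52 = ln(2.706) / 0.52 = 0.9954 / 0.52 = 1.914 km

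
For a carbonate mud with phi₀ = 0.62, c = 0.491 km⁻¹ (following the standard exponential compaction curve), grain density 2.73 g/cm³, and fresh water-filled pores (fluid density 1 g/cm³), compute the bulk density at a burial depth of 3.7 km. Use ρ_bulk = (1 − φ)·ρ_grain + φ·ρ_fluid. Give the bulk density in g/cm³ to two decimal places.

Porosity at depth: phi = 0.62·exp(−0.491×3.7) = 0.62×0.1626 = 0.1008
Bulk density: ρ_b = (1−phi)ρ_g + phi·ρ_f = 0.8992×2.73 + 0.1008×1
       = 2.455 + 0.101 = 2.556 g/cm³

2.56 g/cm³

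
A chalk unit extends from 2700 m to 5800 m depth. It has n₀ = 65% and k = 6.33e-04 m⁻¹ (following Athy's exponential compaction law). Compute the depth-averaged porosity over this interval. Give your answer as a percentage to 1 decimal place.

5.2%

Working in km (1 km = 1000 m; k in km⁻¹ = k in m⁻¹ × 1000):
⟨n⟩ = (1/(d₂−d₁)) ∫ n₀ e^(−kd) dd = n₀·(e^(−k·d₁) − e^(−k·d₂)) / (k·(d₂−d₁))
e^(−0.633×2.7) = 0.1810; e^(−0.633×5.8) = 0.0254
⟨n⟩ = 0.65 × (0.1810 − 0.0254) / (0.633 × 3.1) = 0.65 × 0.0793 = 0.0515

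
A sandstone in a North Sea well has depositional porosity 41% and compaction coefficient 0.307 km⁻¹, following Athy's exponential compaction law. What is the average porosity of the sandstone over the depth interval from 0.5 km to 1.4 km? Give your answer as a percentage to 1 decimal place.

30.7%

⟨φ⟩ = (1/(d₂−d₁)) ∫ φ₀ e^(−kd) dd = φ₀·(e^(−k·d₁) − e^(−k·d₂)) / (k·(d₂−d₁))
e^(−0.307×0.5) = 0.8577; e^(−0.307×1.4) = 0.6506
⟨φ⟩ = 0.41 × (0.8577 − 0.6506) / (0.307 × 0.9) = 0.41 × 0.7494 = 0.3073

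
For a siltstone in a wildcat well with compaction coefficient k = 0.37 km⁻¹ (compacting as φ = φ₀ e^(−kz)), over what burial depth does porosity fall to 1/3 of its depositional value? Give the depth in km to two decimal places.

2.97 km

φ/φ₀ = 1/3 ⇒ exp(−k·z) = 1/3 ⇒ z = ln(3) / k
z = 1.0986 / 0.37 = 2.969 km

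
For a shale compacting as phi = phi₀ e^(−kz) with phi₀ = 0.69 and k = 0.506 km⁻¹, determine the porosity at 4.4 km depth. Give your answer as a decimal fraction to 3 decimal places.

0.074

phi = phi₀·exp(−k·z) = 0.69 × exp(−0.506 × 4.4) = 0.69 × exp(−2.226)
  = 0.69 × 0.1079 = 0.0745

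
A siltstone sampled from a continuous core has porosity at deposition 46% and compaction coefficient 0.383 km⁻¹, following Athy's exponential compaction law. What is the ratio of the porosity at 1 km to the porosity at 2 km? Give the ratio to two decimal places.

1.47

φ(Z₁)/φ(Z₂) = e^(−k·Z₁)/e^(−k·Z₂) = e^{k(Z₂−Z₁)}
= exp(0.383 × 1) = exp(0.383) = 1.4667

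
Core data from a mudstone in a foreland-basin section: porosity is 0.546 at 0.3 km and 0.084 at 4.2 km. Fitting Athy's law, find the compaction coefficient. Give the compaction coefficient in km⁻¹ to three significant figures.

Athy: n(z) = n₀ e^(−βz) ⇒ n₁/n₂ = e^{β(z₂−z₁)} ⇒ β = ln(n₁/n₂)/(z₂−z₁)
β = ln(0.546/0.084) / (4.2 − 0.3) = ln(6.5) / 3.9 = 1.8718 / 3.9 = 0.4799 km⁻¹

0.480 km⁻¹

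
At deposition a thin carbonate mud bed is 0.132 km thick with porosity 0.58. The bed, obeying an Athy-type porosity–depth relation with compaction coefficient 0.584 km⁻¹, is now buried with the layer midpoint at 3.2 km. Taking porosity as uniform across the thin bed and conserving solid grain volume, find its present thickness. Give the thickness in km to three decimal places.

Porosity at 3.2 km: n = 0.58·exp(−0.584×3.2) = 0.0895
Solid-volume conservation: h(1−n) = h₀(1−n₀) ⇒ h = h₀·(1−n₀)/(1−n)
h = 0.132 × (1 − 0.58)/(1 − 0.0895) = 0.132 × 0.4613 = 0.0609 km

0.061 km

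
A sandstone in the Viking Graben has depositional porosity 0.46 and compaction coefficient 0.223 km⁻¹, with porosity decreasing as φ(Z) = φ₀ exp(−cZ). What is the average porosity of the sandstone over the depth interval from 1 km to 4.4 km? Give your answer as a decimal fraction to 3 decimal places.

0.258

⟨φ⟩ = (1/(Z₂−Z₁)) ∫ φ₀ e^(−cZ) dZ = φ₀·(e^(−c·Z₁) − e^(−c·Z₂)) / (c·(Z₂−Z₁))
e^(−0.223×1) = 0.8001; e^(−0.223×4.4) = 0.3749
⟨φ⟩ = 0.46 × (0.8001 − 0.3749) / (0.223 × 3.4) = 0.46 × 0.5609 = 0.2580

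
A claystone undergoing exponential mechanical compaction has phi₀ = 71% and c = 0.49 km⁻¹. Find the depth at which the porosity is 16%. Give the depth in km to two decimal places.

3.04 km

Invert Athy's law: d = ln(phi₀/phi) / c
d = ln(0.71/0.16) / 0.49 = ln(4.438) / 0.49 = 1.4901 / 0.49 = 3.041 km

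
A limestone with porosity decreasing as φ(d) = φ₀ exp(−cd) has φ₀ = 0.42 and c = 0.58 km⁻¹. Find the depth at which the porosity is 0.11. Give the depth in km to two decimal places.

2.31 km

Invert Athy's law: d = ln(φ₀/φ) / c
d = ln(0.42/0.11) / 0.58 = ln(3.818) / 0.58 = 1.3398 / 0.58 = 2.310 km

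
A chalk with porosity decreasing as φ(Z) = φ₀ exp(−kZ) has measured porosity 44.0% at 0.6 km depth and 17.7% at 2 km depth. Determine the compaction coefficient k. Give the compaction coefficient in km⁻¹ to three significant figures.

Athy: φ(Z) = φ₀ e^(−kZ) ⇒ φ₁/φ₂ = e^{k(Z₂−Z₁)} ⇒ k = ln(φ₁/φ₂)/(Z₂−Z₁)
k = ln(0.44/0.177) / (2 − 0.6) = ln(2.486) / 1.4 = 0.9106 / 1.4 = 0.6504 km⁻¹

0.650 km⁻¹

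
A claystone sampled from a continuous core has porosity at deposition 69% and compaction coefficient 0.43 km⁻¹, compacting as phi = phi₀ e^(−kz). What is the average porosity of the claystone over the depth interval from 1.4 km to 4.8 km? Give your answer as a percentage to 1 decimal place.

⟨phi⟩ = (1/(z₂−z₁)) ∫ phi₀ e^(−kz) dz = phi₀·(e^(−k·z₁) − e^(−k·z₂)) / (k·(z₂−z₁))
e^(−0.43×1.4) = 0.5477; e^(−0.43×4.8) = 0.1269
⟨phi⟩ = 0.69 × (0.5477 − 0.1269) / (0.43 × 3.4) = 0.69 × 0.2878 = 0.1986

19.9%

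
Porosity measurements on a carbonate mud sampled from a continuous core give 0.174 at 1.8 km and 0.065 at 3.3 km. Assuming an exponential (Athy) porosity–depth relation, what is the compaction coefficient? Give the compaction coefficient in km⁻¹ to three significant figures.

0.656 km⁻¹

Athy: n(Z) = n₀ e^(−cZ) ⇒ n₁/n₂ = e^{c(Z₂−Z₁)} ⇒ c = ln(n₁/n₂)/(Z₂−Z₁)
c = ln(0.174/0.065) / (3.3 − 1.8) = ln(2.677) / 1.5 = 0.9847 / 1.5 = 0.6564 km⁻¹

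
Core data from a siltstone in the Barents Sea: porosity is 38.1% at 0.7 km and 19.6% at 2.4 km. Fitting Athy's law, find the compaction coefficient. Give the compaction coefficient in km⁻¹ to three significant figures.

0.391 km⁻¹

Athy: φ(d) = φ₀ e^(−βd) ⇒ φ₁/φ₂ = e^{β(d₂−d₁)} ⇒ β = ln(φ₁/φ₂)/(d₂−d₁)
β = ln(0.381/0.196) / (2.4 − 0.7) = ln(1.944) / 1.7 = 0.6647 / 1.7 = 0.391 km⁻¹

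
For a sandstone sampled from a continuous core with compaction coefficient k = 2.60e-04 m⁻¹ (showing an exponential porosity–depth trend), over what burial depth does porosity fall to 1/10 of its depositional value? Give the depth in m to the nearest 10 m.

8860 m

Working in km (1 km = 1000 m; k in km⁻¹ = k in m⁻¹ × 1000):
φ/φ₀ = 1/10 ⇒ exp(−k·z) = 1/10 ⇒ z = ln(10) / k
z = 2.3026 / 0.26 = 8.856 km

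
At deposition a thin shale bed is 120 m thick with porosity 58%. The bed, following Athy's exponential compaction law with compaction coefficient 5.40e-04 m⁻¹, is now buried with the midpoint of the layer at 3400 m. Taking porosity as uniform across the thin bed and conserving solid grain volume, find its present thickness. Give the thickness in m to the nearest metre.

Working in km (1 km = 1000 m; k in km⁻¹ = k in m⁻¹ × 1000):
Porosity at 3.4 km: phi = 0.58·exp(−0.54×3.4) = 0.0925
Solid-volume conservation: h(1−phi) = h₀(1−phi₀) ⇒ h = h₀·(1−phi₀)/(1−phi)
h = 0.12 × (1 − 0.58)/(1 − 0.0925) = 0.12 × 0.4628 = 0.0555 km

56 m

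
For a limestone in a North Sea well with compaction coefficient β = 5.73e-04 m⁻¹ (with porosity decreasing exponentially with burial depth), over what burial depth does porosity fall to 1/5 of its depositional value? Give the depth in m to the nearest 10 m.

Working in km (1 km = 1000 m; β in km⁻¹ = β in m⁻¹ × 1000):
φ/φ₀ = 1/5 ⇒ exp(−β·d) = 1/5 ⇒ d = ln(5) / β
d = 1.6094 / 0.573 = 2.809 km

2810 m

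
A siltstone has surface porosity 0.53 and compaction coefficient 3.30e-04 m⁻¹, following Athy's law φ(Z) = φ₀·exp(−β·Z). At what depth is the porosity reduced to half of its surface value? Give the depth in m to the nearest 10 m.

2100 m

Working in km (1 km = 1000 m; β in km⁻¹ = β in m⁻¹ × 1000):
φ/φ₀ = 1/2 ⇒ exp(−β·Z) = 1/2 ⇒ Z = ln(2) / β
Z = 0.6931 / 0.33 = 2.100 km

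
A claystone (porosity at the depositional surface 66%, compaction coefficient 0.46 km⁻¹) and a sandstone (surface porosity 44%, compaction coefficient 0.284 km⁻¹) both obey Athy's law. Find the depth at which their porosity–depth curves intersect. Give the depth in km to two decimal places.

Set n₀ₐ e^(−cₐd) = n₀ᵦ e^(−cᵦd) ⇒ ln(n₀ₐ/n₀ᵦ) = (cₐ − cᵦ)·d
d = ln(0.66/0.44) / (0.46 − 0.284) = 0.4055 / 0.176 = 2.304 km

2.30 km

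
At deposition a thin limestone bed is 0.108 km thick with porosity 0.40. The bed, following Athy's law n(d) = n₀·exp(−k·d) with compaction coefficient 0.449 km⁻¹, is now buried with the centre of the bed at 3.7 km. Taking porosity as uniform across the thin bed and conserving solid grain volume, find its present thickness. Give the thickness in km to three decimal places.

0.070 km

Porosity at 3.7 km: n = 0.4·exp(−0.449×3.7) = 0.0760
Solid-volume conservation: h(1−n) = h₀(1−n₀) ⇒ h = h₀·(1−n₀)/(1−n)
h = 0.108 × (1 − 0.4)/(1 − 0.0760) = 0.108 × 0.6493 = 0.0701 km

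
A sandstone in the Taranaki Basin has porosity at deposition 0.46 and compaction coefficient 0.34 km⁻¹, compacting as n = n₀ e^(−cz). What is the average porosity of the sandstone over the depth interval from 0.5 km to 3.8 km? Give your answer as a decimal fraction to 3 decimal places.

⟨n⟩ = (1/(z₂−z₁)) ∫ n₀ e^(−cz) dz = n₀·(e^(−c·z₁) − e^(−c·z₂)) / (c·(z₂−z₁))
e^(−0.34×0.5) = 0.8437; e^(−0.34×3.8) = 0.2747
⟨n⟩ = 0.46 × (0.8437 − 0.2747) / (0.34 × 3.3) = 0.46 × 0.5071 = 0.2333

0.233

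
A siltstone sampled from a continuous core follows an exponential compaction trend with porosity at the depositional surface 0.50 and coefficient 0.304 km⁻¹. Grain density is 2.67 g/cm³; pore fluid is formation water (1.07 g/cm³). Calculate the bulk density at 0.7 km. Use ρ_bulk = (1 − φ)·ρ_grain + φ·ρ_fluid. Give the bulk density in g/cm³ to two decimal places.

2.02 g/cm³

Porosity at depth: phi = 0.5·exp(−0.304×0.7) = 0.5×0.8083 = 0.4042
Bulk density: ρ_b = (1−phi)ρ_g + phi·ρ_f = 0.5958×2.67 + 0.4042×1.07
       = 1.591 + 0.432 = 2.023 g/cm³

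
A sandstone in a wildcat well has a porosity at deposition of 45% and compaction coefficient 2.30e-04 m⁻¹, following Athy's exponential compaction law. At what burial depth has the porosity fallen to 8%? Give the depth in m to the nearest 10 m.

Working in km (1 km = 1000 m; c in km⁻¹ = c in m⁻¹ × 1000):
Invert Athy's law: Z = ln(phi₀/phi) / c
Z = ln(0.45/0.08) / 0.23 = ln(5.625) / 0.23 = 1.7272 / 0.23 = 7.510 km

7510 m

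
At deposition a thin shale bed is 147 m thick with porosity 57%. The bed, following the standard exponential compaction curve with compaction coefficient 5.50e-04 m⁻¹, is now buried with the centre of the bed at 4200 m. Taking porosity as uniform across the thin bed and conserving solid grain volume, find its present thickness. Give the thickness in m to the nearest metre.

67 m

Working in km (1 km = 1000 m; β in km⁻¹ = β in m⁻¹ × 1000):
Porosity at 4.2 km: φ = 0.57·exp(−0.55×4.2) = 0.0566
Solid-volume conservation: h(1−φ) = h₀(1−φ₀) ⇒ h = h₀·(1−φ₀)/(1−φ)
h = 0.147 × (1 − 0.57)/(1 − 0.0566) = 0.147 × 0.4558 = 0.0670 km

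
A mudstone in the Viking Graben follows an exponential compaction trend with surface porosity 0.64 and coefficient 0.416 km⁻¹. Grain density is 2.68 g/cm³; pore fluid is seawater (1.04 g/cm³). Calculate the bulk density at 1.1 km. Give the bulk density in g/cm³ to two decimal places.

2.02 g/cm³

Porosity at depth: n = 0.64·exp(−0.416×1.1) = 0.64×0.6328 = 0.4050
Bulk density: ρ_b = (1−n)ρ_g + n·ρ_f = 0.5950×2.68 + 0.4050×1.04
       = 1.595 + 0.421 = 2.016 g/cm³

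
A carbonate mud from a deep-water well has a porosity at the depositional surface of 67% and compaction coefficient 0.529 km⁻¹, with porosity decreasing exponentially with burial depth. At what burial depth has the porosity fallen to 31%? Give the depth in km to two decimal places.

Invert Athy's law: d = ln(φ₀/φ) / k
d = ln(0.67/0.31) / 0.529 = ln(2.161) / 0.529 = 0.7707 / 0.529 = 1.457 km

1.46 km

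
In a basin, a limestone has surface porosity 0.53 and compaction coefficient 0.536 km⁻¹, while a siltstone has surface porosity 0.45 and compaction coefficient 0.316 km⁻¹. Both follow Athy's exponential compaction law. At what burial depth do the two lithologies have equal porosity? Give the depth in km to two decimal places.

0.74 km

Set n₀ₐ e^(−βₐd) = n₀ᵦ e^(−βᵦd) ⇒ ln(n₀ₐ/n₀ᵦ) = (βₐ − βᵦ)·d
d = ln(0.53/0.45) / (0.536 − 0.316) = 0.1636 / 0.22 = 0.744 km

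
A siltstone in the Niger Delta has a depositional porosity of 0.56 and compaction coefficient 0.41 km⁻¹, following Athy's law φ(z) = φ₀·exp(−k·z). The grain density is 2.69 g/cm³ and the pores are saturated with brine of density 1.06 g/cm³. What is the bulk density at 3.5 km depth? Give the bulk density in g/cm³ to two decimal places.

Porosity at depth: φ = 0.56·exp(−0.41×3.5) = 0.56×0.2381 = 0.1333
Bulk density: ρ_b = (1−φ)ρ_g + φ·ρ_f = 0.8667×2.69 + 0.1333×1.06
       = 2.331 + 0.141 = 2.473 g/cm³

2.47 g/cm³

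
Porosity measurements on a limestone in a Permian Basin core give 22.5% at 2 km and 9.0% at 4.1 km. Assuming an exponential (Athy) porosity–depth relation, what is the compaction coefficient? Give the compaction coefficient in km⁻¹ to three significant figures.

0.436 km⁻¹

Athy: n(z) = n₀ e^(−kz) ⇒ n₁/n₂ = e^{k(z₂−z₁)} ⇒ k = ln(n₁/n₂)/(z₂−z₁)
k = ln(0.225/0.09) / (4.1 − 2) = ln(2.5) / 2.1 = 0.9163 / 2.1 = 0.4363 km⁻¹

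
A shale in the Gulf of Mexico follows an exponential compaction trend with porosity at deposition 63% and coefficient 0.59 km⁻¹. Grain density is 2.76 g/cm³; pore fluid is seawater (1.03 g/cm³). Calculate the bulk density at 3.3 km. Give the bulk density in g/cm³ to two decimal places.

2.60 g/cm³

Porosity at depth: phi = 0.63·exp(−0.59×3.3) = 0.63×0.1427 = 0.0899
Bulk density: ρ_b = (1−phi)ρ_g + phi·ρ_f = 0.9101×2.76 + 0.0899×1.03
       = 2.512 + 0.093 = 2.604 g/cm³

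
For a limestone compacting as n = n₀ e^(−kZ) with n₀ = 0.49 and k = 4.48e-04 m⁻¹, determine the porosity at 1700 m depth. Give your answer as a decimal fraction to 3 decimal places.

Working in km (1 km = 1000 m; k in km⁻¹ = k in m⁻¹ × 1000):
n = n₀·exp(−k·Z) = 0.49 × exp(−0.448 × 1.7) = 0.49 × exp(−0.7616)
  = 0.49 × 0.4669 = 0.2288

0.229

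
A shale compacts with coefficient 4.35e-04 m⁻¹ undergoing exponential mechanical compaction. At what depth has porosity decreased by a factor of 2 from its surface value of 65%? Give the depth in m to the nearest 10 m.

Working in km (1 km = 1000 m; c in km⁻¹ = c in m⁻¹ × 1000):
φ/φ₀ = 1/2 ⇒ exp(−c·z) = 1/2 ⇒ z = ln(2) / c
z = 0.6931 / 0.435 = 1.593 km

1590 m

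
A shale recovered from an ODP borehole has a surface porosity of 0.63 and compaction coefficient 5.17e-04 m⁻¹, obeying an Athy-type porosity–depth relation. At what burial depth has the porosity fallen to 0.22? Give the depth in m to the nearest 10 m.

Working in km (1 km = 1000 m; c in km⁻¹ = c in m⁻¹ × 1000):
Invert Athy's law: z = ln(phi₀/phi) / c
z = ln(0.63/0.22) / 0.517 = ln(2.864) / 0.517 = 1.0521 / 0.517 = 2.035 km

2030 m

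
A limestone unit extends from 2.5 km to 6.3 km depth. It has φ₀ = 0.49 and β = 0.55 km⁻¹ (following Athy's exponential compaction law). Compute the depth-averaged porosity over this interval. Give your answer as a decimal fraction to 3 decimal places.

0.052

⟨φ⟩ = (1/(z₂−z₁)) ∫ φ₀ e^(−βz) dz = φ₀·(e^(−β·z₁) − e^(−β·z₂)) / (β·(z₂−z₁))
e^(−0.55×2.5) = 0.2528; e^(−0.55×6.3) = 0.0313
⟨φ⟩ = 0.49 × (0.2528 − 0.0313) / (0.55 × 3.8) = 0.49 × 0.1060 = 0.0519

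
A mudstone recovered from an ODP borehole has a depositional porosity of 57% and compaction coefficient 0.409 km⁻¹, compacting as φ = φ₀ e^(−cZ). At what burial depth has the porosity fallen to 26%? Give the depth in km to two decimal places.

Invert Athy's law: Z = ln(φ₀/φ) / c
Z = ln(0.57/0.26) / 0.409 = ln(2.192) / 0.409 = 0.7850 / 0.409 = 1.919 km

1.92 km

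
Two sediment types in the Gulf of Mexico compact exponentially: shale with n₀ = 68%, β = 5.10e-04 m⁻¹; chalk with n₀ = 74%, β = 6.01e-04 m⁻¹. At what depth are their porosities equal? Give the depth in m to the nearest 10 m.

930 m

Working in km (1 km = 1000 m; β in km⁻¹ = β in m⁻¹ × 1000):
Set n₀ₐ e^(−βₐd) = n₀ᵦ e^(−βᵦd) ⇒ ln(n₀ₐ/n₀ᵦ) = (βₐ − βᵦ)·d
d = ln(0.68/0.74) / (0.51 − 0.601) = -0.0846 / -0.091 = 0.929 km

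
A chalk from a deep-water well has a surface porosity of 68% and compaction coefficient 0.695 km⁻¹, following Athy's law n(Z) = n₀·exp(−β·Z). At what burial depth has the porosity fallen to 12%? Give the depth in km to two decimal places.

2.50 km

Invert Athy's law: Z = ln(n₀/n) / β
Z = ln(0.68/0.12) / 0.695 = ln(5.667) / 0.695 = 1.7346 / 0.695 = 2.496 km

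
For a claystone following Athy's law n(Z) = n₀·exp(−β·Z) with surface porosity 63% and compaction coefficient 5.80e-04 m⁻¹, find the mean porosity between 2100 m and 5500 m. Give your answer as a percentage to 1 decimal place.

8.1%

Working in km (1 km = 1000 m; β in km⁻¹ = β in m⁻¹ × 1000):
⟨n⟩ = (1/(Z₂−Z₁)) ∫ n₀ e^(−βZ) dZ = n₀·(e^(−β·Z₁) − e^(−β·Z₂)) / (β·(Z₂−Z₁))
e^(−0.58×2.1) = 0.2958; e^(−0.58×5.5) = 0.0412
⟨n⟩ = 0.63 × (0.2958 − 0.0412) / (0.58 × 3.4) = 0.63 × 0.1291 = 0.0814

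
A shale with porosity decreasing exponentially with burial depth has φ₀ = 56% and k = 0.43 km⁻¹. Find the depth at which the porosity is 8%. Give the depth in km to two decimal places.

Invert Athy's law: d = ln(φ₀/φ) / k
d = ln(0.56/0.08) / 0.43 = ln(7) / 0.43 = 1.9459 / 0.43 = 4.525 km

4.53 km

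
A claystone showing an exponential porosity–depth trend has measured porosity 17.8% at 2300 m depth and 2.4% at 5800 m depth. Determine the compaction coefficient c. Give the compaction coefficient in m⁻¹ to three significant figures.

Working in km (1 km = 1000 m; c in km⁻¹ = c in m⁻¹ × 1000):
Athy: n(d) = n₀ e^(−cd) ⇒ n₁/n₂ = e^{c(d₂−d₁)} ⇒ c = ln(n₁/n₂)/(d₂−d₁)
c = ln(0.178/0.024) / (5.8 − 2.3) = ln(7.417) / 3.5 = 2.0037 / 3.5 = 0.5725 km⁻¹

0.000572 m⁻¹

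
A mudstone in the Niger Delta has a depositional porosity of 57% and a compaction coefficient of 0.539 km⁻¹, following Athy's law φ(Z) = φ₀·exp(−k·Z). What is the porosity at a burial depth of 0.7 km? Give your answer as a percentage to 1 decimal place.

φ = φ₀·exp(−k·Z) = 0.57 × exp(−0.539 × 0.7) = 0.57 × exp(−0.3773)
  = 0.57 × 0.6857 = 0.3909

39.1%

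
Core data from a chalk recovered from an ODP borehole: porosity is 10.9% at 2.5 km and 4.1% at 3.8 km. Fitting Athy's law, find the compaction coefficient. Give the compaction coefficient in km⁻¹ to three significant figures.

Athy: phi(d) = phi₀ e^(−kd) ⇒ phi₁/phi₂ = e^{k(d₂−d₁)} ⇒ k = ln(phi₁/phi₂)/(d₂−d₁)
k = ln(0.109/0.041) / (3.8 − 2.5) = ln(2.659) / 1.3 = 0.9778 / 1.3 = 0.7521 km⁻¹

0.752 km⁻¹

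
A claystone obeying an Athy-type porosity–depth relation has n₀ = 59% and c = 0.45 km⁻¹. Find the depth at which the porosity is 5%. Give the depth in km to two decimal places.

Invert Athy's law: d = ln(n₀/n) / c
d = ln(0.59/0.05) / 0.45 = ln(11.8) / 0.45 = 2.4681 / 0.45 = 5.485 km

5.48 km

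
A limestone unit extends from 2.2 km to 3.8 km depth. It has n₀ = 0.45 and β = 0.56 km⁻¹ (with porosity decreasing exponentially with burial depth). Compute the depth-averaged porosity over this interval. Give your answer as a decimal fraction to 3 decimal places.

0.087

⟨n⟩ = (1/(z₂−z₁)) ∫ n₀ e^(−βz) dz = n₀·(e^(−β·z₁) − e^(−β·z₂)) / (β·(z₂−z₁))
e^(−0.56×2.2) = 0.2917; e^(−0.56×3.8) = 0.1191
⟨n⟩ = 0.45 × (0.2917 − 0.1191) / (0.56 × 1.6) = 0.45 × 0.1927 = 0.0867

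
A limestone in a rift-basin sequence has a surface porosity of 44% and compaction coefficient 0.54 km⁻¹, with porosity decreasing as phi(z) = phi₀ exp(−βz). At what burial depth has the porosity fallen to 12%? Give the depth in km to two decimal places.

Invert Athy's law: z = ln(phi₀/phi) / β
z = ln(0.44/0.12) / 0.54 = ln(3.667) / 0.54 = 1.2993 / 0.54 = 2.406 km

2.41 km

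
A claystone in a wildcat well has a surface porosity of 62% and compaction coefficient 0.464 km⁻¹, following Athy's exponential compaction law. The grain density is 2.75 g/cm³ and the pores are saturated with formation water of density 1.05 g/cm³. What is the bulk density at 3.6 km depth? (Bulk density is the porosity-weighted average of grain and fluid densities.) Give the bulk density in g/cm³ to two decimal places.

Porosity at depth: phi = 0.62·exp(−0.464×3.6) = 0.62×0.1882 = 0.1167
Bulk density: ρ_b = (1−phi)ρ_g + phi·ρ_f = 0.8833×2.75 + 0.1167×1.05
       = 2.429 + 0.122 = 2.552 g/cm³

2.55 g/cm³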